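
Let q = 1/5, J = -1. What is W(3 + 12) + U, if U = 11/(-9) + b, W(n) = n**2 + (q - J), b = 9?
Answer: 10529/45 ≈ 233.98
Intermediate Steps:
q = 1/5 (q = 1*(1/5) = 1/5 ≈ 0.20000)
W(n) = 6/5 + n**2 (W(n) = n**2 + (1/5 - 1*(-1)) = n**2 + (1/5 + 1) = n**2 + 6/5 = 6/5 + n**2)
U = 70/9 (U = 11/(-9) + 9 = 11*(-1/9) + 9 = -11/9 + 9 = 70/9 ≈ 7.7778)
W(3 + 12) + U = (6/5 + (3 + 12)**2) + 70/9 = (6/5 + 15**2) + 70/9 = (6/5 + 225) + 70/9 = 1131/5 + 70/9 = 10529/45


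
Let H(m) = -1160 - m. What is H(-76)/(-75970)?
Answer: 542/37985 ≈ 0.014269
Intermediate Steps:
H(-76)/(-75970) = (-1160 - 1*(-76))/(-75970) = (-1160 + 76)*(-1/75970) = -1084*(-1/75970) = 542/37985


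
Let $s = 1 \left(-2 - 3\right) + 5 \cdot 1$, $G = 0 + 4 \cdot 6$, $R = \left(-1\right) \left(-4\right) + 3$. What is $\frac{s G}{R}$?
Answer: $0$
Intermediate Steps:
$R = 7$ ($R = 4 + 3 = 7$)
$G = 24$ ($G = 0 + 24 = 24$)
$s = 0$ ($s = 1 \left(-5\right) + 5 = -5 + 5 = 0$)
$\frac{s G}{R} = \frac{0 \cdot 24}{7} = 0 \cdot \frac{1}{7} = 0$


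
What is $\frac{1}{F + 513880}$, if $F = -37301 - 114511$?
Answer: $\frac{1}{362068} \approx 2.7619 \cdot 10^{-6}$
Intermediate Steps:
$F = -151812$
$\frac{1}{F + 513880} = \frac{1}{-151812 + 513880} = \frac{1}{362068}$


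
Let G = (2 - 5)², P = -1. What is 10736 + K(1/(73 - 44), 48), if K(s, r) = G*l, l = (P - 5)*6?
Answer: 10412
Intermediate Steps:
l = -36 (l = (-1 - 5)*6 = -6*6 = -36)
G = 9 (G = (-3)² = 9)
K(s, r) = -324 (K(s, r) = 9*(-36) = -324)
10736 + K(1/(73 - 44), 48) = 10736 - 324 = 10412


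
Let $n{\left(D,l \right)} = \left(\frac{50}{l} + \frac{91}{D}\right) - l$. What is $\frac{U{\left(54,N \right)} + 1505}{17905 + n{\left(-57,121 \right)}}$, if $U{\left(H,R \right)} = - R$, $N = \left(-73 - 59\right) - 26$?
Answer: $\frac{11469711}{122648087} \approx 0.093517$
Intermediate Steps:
$N = -158$ ($N = -132 - 26 = -158$)
$n{\left(D,l \right)} = - l + \frac{50}{l} + \frac{91}{D}$
$\frac{U{\left(54,N \right)} + 1505}{17905 + n{\left(-57,121 \right)}} = \frac{\left(-1\right) \left(-158\right) + 1505}{17905 + \left(\left(-1\right) 121 + \frac{50}{121} + \frac{91}{-57}\right)} = \frac{158 + 1505}{17905 + \left(-121 + 50 \cdot \frac{1}{121} + 91 \left(- \frac{1}{57}\right)\right)} = \frac{1663}{17905 - \frac{842698}{6897}} = \frac{1663}{\frac{122648087}{6897}} = 1663 \cdot \frac{6897}{122648087} = \frac{11469711}{122648087}$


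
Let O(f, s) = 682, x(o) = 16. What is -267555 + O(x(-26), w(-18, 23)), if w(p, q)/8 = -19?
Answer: -266873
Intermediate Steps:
w(p, q) = -152 (w(p, q) = 8*(-19) = -152)
-267555 + O(x(-26), w(-18, 23)) = -267555 + 682 = -266873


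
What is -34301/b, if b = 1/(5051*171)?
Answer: -29626494021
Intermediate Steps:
b = 1/863721 ≈ 1.1578e-6
-34301/b = -34301/1/863721 = -34301*863721 = -29626494021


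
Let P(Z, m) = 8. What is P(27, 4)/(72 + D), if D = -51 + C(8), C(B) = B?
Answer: 8/29 ≈ 0.27586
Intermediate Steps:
D = -43 (D = -51 + 8 = -43)
P(27, 4)/(72 + D) = 8/(72 - 43) = 8/29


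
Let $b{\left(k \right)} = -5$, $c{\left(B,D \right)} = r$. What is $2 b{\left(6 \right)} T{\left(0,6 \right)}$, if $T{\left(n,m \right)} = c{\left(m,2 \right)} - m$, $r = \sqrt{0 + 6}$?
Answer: $60 - 10 \sqrt{6} \approx 35.505$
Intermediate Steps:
$r = \sqrt{6} \approx 2.4495$
$c{\left(B,D \right)} = \sqrt{6}$
$T{\left(n,m \right)} = \sqrt{6} - m$
$2 b{\left(6 \right)} T{\left(0,6 \right)} = 2 \left(-5\right) \left(\sqrt{6} - 6\right) = - 10 \left(\sqrt{6} - 6\right) = - 10 \left(-6 + \sqrt{6}\right) = 60 - 10 \sqrt{6}$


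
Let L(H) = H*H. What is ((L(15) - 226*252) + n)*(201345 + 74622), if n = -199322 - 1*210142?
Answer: -128653331697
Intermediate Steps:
L(H) = H²
n = -409464 (n = -199322 - 210142 = -409464)
((L(15) - 226*252) + n)*(201345 + 74622) = ((15² - 226*252) - 409464)*(201345 + 74622) = ((225 - 56952) - 409464)*275967 = (-56727 - 409464)*275967 = -466191*275967 = -128653331697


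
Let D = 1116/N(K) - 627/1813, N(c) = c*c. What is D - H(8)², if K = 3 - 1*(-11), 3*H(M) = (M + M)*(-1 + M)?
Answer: -22655008/16317 ≈ -1388.4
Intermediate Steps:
H(M) = 2*M*(-1 + M)/3 (H(M) = ((M + M)*(-1 + M))/3 = ((2*M)*(-1 + M))/3 = (2*M*(-1 + M))/3 = 2*M*(-1 + M)/3)
K = 14 (K = 3 + 11 = 14)
N(c) = c²
D = 9696/1813 (D = 1116/(14²) - 627/1813 = 1116/196 - 627*1/1813 = 1116*(1/196) - 627/1813 = 279/49 - 627/1813 = 9696/1813 ≈ 5.3480)
D - H(8)² = 9696/1813 - ((⅔)*8*(-1 + 8))² = 9696/1813 - ((⅔)*8*7)² = 9696/1813 - (112/3)² = 9696/1813 - 1*12544/9 = 9696/1813 - 12544/9 = -22655008/16317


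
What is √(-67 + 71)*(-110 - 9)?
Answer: -238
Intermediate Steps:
√(-67 + 71)*(-110 - 9) = √4*(-119) = 2*(-119) = -238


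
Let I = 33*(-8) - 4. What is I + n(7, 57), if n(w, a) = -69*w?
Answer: -751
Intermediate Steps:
I = -268 (I = -264 - 4 = -268)
I + n(7, 57) = -268 - 69*7 = -268 - 483 = -751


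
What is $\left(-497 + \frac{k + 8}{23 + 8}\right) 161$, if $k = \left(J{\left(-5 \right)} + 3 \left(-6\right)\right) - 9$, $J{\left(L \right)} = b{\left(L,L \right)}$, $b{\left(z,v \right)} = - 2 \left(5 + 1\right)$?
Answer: $-80178$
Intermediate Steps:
$b{\left(z,v \right)} = -12$ ($b{\left(z,v \right)} = \left(-2\right) 6 = -12$)
$J{\left(L \right)} = -12$
$k = -39$ ($k = \left(-12 + 3 \left(-6\right)\right) - 9 = \left(-12 - 18\right) - 9 = -30 - 9 = -39$)
$\left(-497 + \frac{k + 8}{23 + 8}\right) 161 = \left(-497 + \frac{-39 + 8}{23 + 8}\right) 161 = \left(-497 - \frac{31}{31}\right) 161 = \left(-497 - 1\right) 161 = \left(-498\right) 161 = -80178$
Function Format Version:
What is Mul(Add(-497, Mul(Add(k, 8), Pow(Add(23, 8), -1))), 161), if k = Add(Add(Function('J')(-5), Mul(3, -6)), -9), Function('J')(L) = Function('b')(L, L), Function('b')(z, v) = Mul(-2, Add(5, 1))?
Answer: -80178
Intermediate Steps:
Function('b')(z, v) = -12 (Function('b')(z, v) = Mul(-2, 6) = -12)
Function('J')(L) = -12
k = -39 (k = Add(Add(-12, Mul(3, -6)), -9) = Add(Add(-12, -18), -9) = Add(-30, -9) = -39)
Mul(Add(-497, Mul(Add(k, 8), Pow(Add(23, 8), -1))), 161) = Mul(Add(-497, Mul(Add(-39, 8), Pow(Add(23, 8), -1))), 161) = Mul(Add(-497, Mul(-31, Pow(31, -1))), 161) = Mul(Add(-497, Mul(-31, Rational(1, 31))), 161) = Mul(Add(-497, -1), 161) = Mul(-498, 161) = -80178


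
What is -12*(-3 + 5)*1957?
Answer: -46968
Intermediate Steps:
-12*(-3 + 5)*1957 = -12*2*1957 = -24*1957 = -46968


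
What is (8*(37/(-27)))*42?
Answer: -4144/9 ≈ -460.44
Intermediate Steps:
(8*(37/(-27)))*42 = (8*(37*(-1/27)))*42 = (8*(-37/27))*42 = -296/27*42 = -4144/9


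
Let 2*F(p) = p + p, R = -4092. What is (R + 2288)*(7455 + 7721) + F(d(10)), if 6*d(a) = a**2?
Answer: -82132462/3 ≈ -2.7377e+7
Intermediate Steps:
d(a) = a**2/6
F(p) = p (F(p) = (p + p)/2 = (2*p)/2 = p)
(R + 2288)*(7455 + 7721) + F(d(10)) = (-4092 + 2288)*(7455 + 7721) + (1/6)*10**2 = -1804*15176 + (1/6)*100 = -27377504 + 50/3 = -82132462/3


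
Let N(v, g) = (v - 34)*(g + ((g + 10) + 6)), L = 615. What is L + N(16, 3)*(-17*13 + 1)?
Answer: 87735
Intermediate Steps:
N(v, g) = (-34 + v)*(16 + 2*g) (N(v, g) = (-34 + v)*(g + ((10 + g) + 6)) = (-34 + v)*(g + (16 + g)) = (-34 + v)*(16 + 2*g))
L + N(16, 3)*(-17*13 + 1) = 615 + (-544 - 68*3 + 16*16 + 2*3*16)*(-17*13 + 1) = 615 + (-544 - 204 + 256 + 96)*(-221 + 1) = 615 - 396*(-220) = 615 + 87120 = 87735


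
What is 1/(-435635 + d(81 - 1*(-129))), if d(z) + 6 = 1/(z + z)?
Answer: -420/182969219 ≈ -2.2955e-6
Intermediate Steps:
d(z) = -6 + 1/(2*z) (d(z) = -6 + 1/(z + z) = -6 + 1/(2*z))
1/(-435635 + d(81 - 1*(-129))) = 1/(-435635 + (-6 + 1/(2*(81 - 1*(-129))))) = 1/(-435635 + (-6 + 1/(2*(81 + 129)))) = 1/(-435635 + (-6 + (1/2)/210)) = 1/(-435635 + (-6 + (1/2)*(1/210))) = 1/(-435635 + (-6 + 1/420)) = 1/(-435635 - 2519/420) = 1/(-182969219/420) = -420/182969219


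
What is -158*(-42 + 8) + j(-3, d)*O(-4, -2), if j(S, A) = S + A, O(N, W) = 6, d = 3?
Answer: 5372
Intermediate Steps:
j(S, A) = A + S
-158*(-42 + 8) + j(-3, d)*O(-4, -2) = -158*(-42 + 8) + (3 - 3)*6 = -158*(-34) + 0*6 = 5372 + 0 = 5372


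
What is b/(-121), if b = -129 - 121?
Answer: 250/121 ≈ 2.0661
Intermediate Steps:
b = -250
b/(-121) = -250/(-121) = -1/121*(-250) = 250/121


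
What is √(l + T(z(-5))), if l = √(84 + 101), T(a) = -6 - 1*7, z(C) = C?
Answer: √(-13 + √185) ≈ 0.77555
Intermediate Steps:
T(a) = -13 (T(a) = -6 - 7 = -13)
l = √185 ≈ 13.601
√(l + T(z(-5))) = √(√185 - 13) = √(-13 + √185)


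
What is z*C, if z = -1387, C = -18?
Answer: 24966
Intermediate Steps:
z*C = -1387*(-18) = 24966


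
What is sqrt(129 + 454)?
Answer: sqrt(583) ≈ 24.145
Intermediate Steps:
sqrt(129 + 454) = sqrt(583)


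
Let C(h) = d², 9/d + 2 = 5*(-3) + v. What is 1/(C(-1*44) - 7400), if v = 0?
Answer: -289/2138519 ≈ -0.00013514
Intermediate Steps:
d = -9/17 (d = 9/(-2 + (5*(-3) + 0)) = 9/(-2 + (-15 + 0)) = 9/(-2 - 15) = 9/(-17) = 9*(-1/17) = -9/17 ≈ -0.52941)
C(h) = 81/289 (C(h) = (-9/17)² = 81/289)
1/(C(-1*44) - 7400) = 1/(81/289 - 7400) = 1/(-2138519/289) = -289/2138519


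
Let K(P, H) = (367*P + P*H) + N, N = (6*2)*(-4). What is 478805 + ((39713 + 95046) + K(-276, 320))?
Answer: 423904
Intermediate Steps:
N = -48 (N = 12*(-4) = -48)
K(P, H) = -48 + 367*P + H*P (K(P, H) = (367*P + P*H) - 48 = (367*P + H*P) - 48 = -48 + 367*P + H*P)
478805 + ((39713 + 95046) + K(-276, 320)) = 478805 + ((39713 + 95046) + (-48 + 367*(-276) + 320*(-276))) = 478805 + (134759 + (-48 - 101292 - 88320)) = 478805 + (134759 - 189660) = 478805 - 54901 = 423904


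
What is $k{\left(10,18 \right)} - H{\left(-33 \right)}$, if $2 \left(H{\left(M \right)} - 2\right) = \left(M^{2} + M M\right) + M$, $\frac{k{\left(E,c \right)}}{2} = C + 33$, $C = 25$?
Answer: $- \frac{1917}{2} \approx -958.5$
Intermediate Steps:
$k{\left(E,c \right)} = 116$ ($k{\left(E,c \right)} = 2 \left(25 + 33\right) = 2 \cdot 58 = 116$)
$H{\left(M \right)} = 2 + M^{2} + \frac{M}{2}$ ($H{\left(M \right)} = 2 + \frac{\left(M^{2} + M M\right) + M}{2} = 2 + \frac{\left(M^{2} + M^{2}\right) + M}{2} = 2 + \frac{2 M^{2} + M}{2} = 2 + \frac{M + 2 M^{2}}{2} = 2 + \left(M^{2} + \frac{M}{2}\right) = 2 + M^{2} + \frac{M}{2}$)
$k{\left(10,18 \right)} - H{\left(-33 \right)} = 116 - \left(2 + \left(-33\right)^{2} + \frac{1}{2} \left(-33\right)\right) = 116 - \left(2 + 1089 - \frac{33}{2}\right) = 116 - \frac{2149}{2} = - \frac{1917}{2}$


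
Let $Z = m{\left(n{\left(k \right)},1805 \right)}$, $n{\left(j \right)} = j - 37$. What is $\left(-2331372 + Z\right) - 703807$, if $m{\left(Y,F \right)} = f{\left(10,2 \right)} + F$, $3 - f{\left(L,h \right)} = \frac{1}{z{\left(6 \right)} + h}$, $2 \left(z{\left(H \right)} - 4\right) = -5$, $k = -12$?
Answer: $- \frac{21233599}{7} \approx -3.0334 \cdot 10^{6}$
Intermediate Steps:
$n{\left(j \right)} = -37 + j$
$z{\left(H \right)} = \frac{3}{2}$ ($z{\left(H \right)} = 4 + \frac{1}{2} \left(-5\right) = 4 - \frac{5}{2} = \frac{3}{2}$)
$f{\left(L,h \right)} = 3 - \frac{1}{\frac{3}{2} + h}$
$m{\left(Y,F \right)} = \frac{19}{7} + F$ ($m{\left(Y,F \right)} = \frac{7 + 6 \cdot 2}{3 + 2 \cdot 2} + F = \frac{7 + 12}{3 + 4} + F = \frac{1}{7} \cdot 19 + F = \frac{19}{7} + F$)
$Z = \frac{12654}{7}$ ($Z = \frac{19}{7} + 1805 = \frac{12654}{7} \approx 1807.7$)
$\left(-2331372 + Z\right) - 703807 = \left(-2331372 + \frac{12654}{7}\right) - 703807 = - \frac{16306950}{7} - 703807 = - \frac{21233599}{7}$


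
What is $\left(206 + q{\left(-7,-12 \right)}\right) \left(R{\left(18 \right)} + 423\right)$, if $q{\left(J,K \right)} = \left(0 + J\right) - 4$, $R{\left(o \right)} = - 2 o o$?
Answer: $-43875$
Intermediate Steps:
$R{\left(o \right)} = - 2 o^{2}$
$q{\left(J,K \right)} = -4 + J$ ($q{\left(J,K \right)} = J - 4 = -4 + J$)
$\left(206 + q{\left(-7,-12 \right)}\right) \left(R{\left(18 \right)} + 423\right) = \left(206 - 11\right) \left(- 2 \cdot 18^{2} + 423\right) = \left(206 - 11\right) \left(\left(-2\right) 324 + 423\right) = 195 \left(-648 + 423\right) = 195 \left(-225\right) = -43875$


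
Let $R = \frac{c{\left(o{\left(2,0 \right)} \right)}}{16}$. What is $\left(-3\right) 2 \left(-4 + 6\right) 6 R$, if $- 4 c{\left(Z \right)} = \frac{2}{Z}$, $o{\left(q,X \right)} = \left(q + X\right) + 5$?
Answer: $\frac{9}{28} \approx 0.32143$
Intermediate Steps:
$o{\left(q,X \right)} = 5 + X + q$ ($o{\left(q,X \right)} = \left(X + q\right) + 5 = 5 + X + q$)
$c{\left(Z \right)} = - \frac{1}{2 Z}$ ($c{\left(Z \right)} = - \frac{2 \frac{1}{Z}}{4} = - \frac{1}{2 Z}$)
$R = - \frac{1}{224}$ ($R = \frac{\left(- \frac{1}{2}\right) \frac{1}{5 + 0 + 2}}{16} = - \frac{1}{2 \cdot 7} \cdot \frac{1}{16} = \left(- \frac{1}{2}\right) \frac{1}{7} \cdot \frac{1}{16} = \left(- \frac{1}{14}\right) \frac{1}{16} = - \frac{1}{224} \approx -0.0044643$)
$\left(-3\right) 2 \left(-4 + 6\right) 6 R = \left(-3\right) 2 \left(-4 + 6\right) 6 \left(- \frac{1}{224}\right) = - 6 \cdot 2 \cdot 6 \left(- \frac{1}{224}\right) = \left(-6\right) 12 \left(- \frac{1}{224}\right) = \left(-72\right) \left(- \frac{1}{224}\right) = \frac{9}{28}$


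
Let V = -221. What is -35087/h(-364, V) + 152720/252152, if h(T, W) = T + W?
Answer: 85928831/1418355 ≈ 60.583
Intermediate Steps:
-35087/h(-364, V) + 152720/252152 = -35087/(-364 - 221) + 152720/252152 = -35087/(-585) + 152720*(1/252152) = -35087*(-1/585) + 19090/31519 = 2699/45 + 19090/31519 = 85928831/1418355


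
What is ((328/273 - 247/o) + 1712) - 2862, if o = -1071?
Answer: -15991511/13923 ≈ -1148.6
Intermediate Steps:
((328/273 - 247/o) + 1712) - 2862 = ((328/273 - 247/(-1071)) + 1712) - 2862 = ((328*(1/273) - 247*(-1/1071)) + 1712) - 2862 = ((328/273 + 247/1071) + 1712) - 2862 = (19939/13923 + 1712) - 2862 = 23856115/13923 - 2862 = -15991511/13923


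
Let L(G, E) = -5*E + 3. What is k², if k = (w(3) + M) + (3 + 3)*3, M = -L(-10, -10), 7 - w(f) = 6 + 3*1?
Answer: 1369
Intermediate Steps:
w(f) = -2 (w(f) = 7 - (6 + 3*1) = 7 - (6 + 3) = 7 - 1*9 = 7 - 9 = -2)
L(G, E) = 3 - 5*E
M = -53 (M = -(3 - 5*(-10)) = -(3 + 50) = -1*53 = -53)
k = -37 (k = (-2 - 53) + (3 + 3)*3 = -55 + 6*3 = -55 + 18 = -37)
k² = (-37)² = 1369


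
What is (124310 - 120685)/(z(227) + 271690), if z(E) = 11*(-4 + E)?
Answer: 3625/274143 ≈ 0.013223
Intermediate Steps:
z(E) = -44 + 11*E
(124310 - 120685)/(z(227) + 271690) = (124310 - 120685)/((-44 + 11*227) + 271690) = 3625/((-44 + 2497) + 271690) = 3625/(2453 + 271690) = 3625/274143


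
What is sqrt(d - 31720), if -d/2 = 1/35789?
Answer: 11*I*sqrt(335773901138)/35789 ≈ 178.1*I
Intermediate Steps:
d = -2/35789 ≈ -5.5883e-5
sqrt(d - 31720) = sqrt(-2/35789 - 31720) = sqrt(-1135227082/35789) = 11*I*sqrt(335773901138)/35789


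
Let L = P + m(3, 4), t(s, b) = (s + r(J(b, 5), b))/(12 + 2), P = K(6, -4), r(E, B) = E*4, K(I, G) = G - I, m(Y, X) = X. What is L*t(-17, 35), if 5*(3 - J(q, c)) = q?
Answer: 99/7 ≈ 14.143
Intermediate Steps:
J(q, c) = 3 - q/5
r(E, B) = 4*E
P = -10 (P = -4 - 1*6 = -4 - 6 = -10)
t(s, b) = 6/7 - 2*b/35 + s/14 (t(s, b) = (s + 4*(3 - b/5))/(12 + 2) = (s + (12 - 4*b/5))/14 = (12 + s - 4*b/5)*(1/14) = 6/7 - 2*b/35 + s/14)
L = -6 (L = -10 + 4 = -6)
L*t(-17, 35) = -6*(6/7 - 2/35*35 + (1/14)*(-17)) = -6*(6/7 - 2 - 17/14) = -6*(-33/14) = 99/7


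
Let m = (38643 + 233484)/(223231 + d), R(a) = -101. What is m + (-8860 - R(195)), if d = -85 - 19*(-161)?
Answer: -1981057468/226205 ≈ -8757.8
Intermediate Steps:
d = 2974 (d = -85 + 3059 = 2974)
m = 272127/226205 (m = (38643 + 233484)/(223231 + 2974) = 272127/226205 ≈ 1.2030)
m + (-8860 - R(195)) = 272127/226205 + (-8860 - 1*(-101)) = 272127/226205 + (-8860 + 101) = 272127/226205 - 8759 = -1981057468/226205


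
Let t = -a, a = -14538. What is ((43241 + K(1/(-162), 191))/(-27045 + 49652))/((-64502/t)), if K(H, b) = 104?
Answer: -315074805/729098357 ≈ -0.43214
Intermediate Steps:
t = 14538 (t = -1*(-14538) = 14538)
((43241 + K(1/(-162), 191))/(-27045 + 49652))/((-64502/t)) = ((43241 + 104)/(-27045 + 49652))/((-64502/14538)) = (43345/22607)/((-64502*1/14538)) = (43345*(1/22607))/(-32251/7269) = (43345/22607)*(-7269/32251) = -315074805/729098357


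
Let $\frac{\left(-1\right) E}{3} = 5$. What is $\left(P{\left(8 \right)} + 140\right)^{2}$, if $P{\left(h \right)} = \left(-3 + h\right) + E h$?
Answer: $625$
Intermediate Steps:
$E = -15$ ($E = \left(-3\right) 5 = -15$)
$P{\left(h \right)} = -3 - 14 h$ ($P{\left(h \right)} = \left(-3 + h\right) - 15 h = -3 - 14 h$)
$\left(P{\left(8 \right)} + 140\right)^{2} = \left(\left(-3 - 112\right) + 140\right)^{2} = \left(-115 + 140\right)^{2} = 25^{2} = 625$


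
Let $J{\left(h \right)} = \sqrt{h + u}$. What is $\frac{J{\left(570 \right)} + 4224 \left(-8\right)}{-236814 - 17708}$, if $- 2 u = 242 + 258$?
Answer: $\frac{16896}{127261} - \frac{4 \sqrt{5}}{127261} \approx 0.1327$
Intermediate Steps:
$u = -250$ ($u = - \frac{242 + 258}{2} = \left(- \frac{1}{2}\right) 500 = -250$)
$J{\left(h \right)} = \sqrt{-250 + h}$ ($J{\left(h \right)} = \sqrt{h - 250} = \sqrt{-250 + h}$)
$\frac{J{\left(570 \right)} + 4224 \left(-8\right)}{-236814 - 17708} = \frac{\sqrt{-250 + 570} + 4224 \left(-8\right)}{-236814 - 17708} = \frac{\sqrt{320} - 33792}{-254522} = \left(8 \sqrt{5} - 33792\right) \left(- \frac{1}{254522}\right) = \left(-33792 + 8 \sqrt{5}\right) \left(- \frac{1}{254522}\right) = \frac{16896}{127261} - \frac{4 \sqrt{5}}{127261}$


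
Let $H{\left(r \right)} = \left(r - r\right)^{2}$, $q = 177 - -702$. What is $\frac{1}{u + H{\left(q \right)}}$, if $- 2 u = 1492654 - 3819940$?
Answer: $\frac{1}{1163643} \approx 8.5937 \cdot 10^{-7}$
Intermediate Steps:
$q = 879$ ($q = 177 + 702 = 879$)
$u = 1163643$ ($u = - \frac{1492654 - 3819940}{2} = \left(- \frac{1}{2}\right) \left(-2327286\right) = 1163643$)
$H{\left(r \right)} = 0$ ($H{\left(r \right)} = 0^{2} = 0$)
$\frac{1}{u + H{\left(q \right)}} = \frac{1}{1163643 + 0} = \frac{1}{1163643}$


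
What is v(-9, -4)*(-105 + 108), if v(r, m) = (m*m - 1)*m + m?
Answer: -192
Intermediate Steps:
v(r, m) = m + m*(-1 + m²) (v(r, m) = (m² - 1)*m + m = (-1 + m²)*m + m = m*(-1 + m²) + m = m + m*(-1 + m²))
v(-9, -4)*(-105 + 108) = (-4)³*(-105 + 108) = -64*3 = -192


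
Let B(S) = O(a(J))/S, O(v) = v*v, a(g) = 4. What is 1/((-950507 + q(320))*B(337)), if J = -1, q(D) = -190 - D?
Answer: -337/15216272 ≈ -2.2147e-5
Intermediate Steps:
O(v) = v²
B(S) = 16/S (B(S) = 4²/S = 16/S)
1/((-950507 + q(320))*B(337)) = 1/((-950507 + (-190 - 1*320))*((16/337))) = 1/((-950507 + (-190 - 320))*((16*(1/337)))) = 1/((-950507 - 510)*(16/337)) = (337/16)/(-951017) = -1/951017*337/16 = -337/15216272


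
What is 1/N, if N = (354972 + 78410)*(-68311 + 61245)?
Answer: -1/3062277212 ≈ -3.2655e-10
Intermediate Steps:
N = -3062277212 (N = 433382*(-7066) = -3062277212)
1/N = 1/(-3062277212) = -1/3062277212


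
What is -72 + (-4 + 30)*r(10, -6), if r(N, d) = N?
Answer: 188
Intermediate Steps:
-72 + (-4 + 30)*r(10, -6) = -72 + (-4 + 30)*10 = -72 + 26*10 = -72 + 260 = 188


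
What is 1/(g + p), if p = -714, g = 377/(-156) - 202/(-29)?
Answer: -348/246889 ≈ -0.0014095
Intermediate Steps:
g = 1583/348 (g = 377*(-1/156) - 202*(-1/29) = -29/12 + 202/29 = 1583/348 ≈ 4.5489)
1/(g + p) = 1/(1583/348 - 714) = 1/(-246889/348) = -348/246889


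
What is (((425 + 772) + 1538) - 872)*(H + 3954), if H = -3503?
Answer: 840213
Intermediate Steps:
(((425 + 772) + 1538) - 872)*(H + 3954) = (((425 + 772) + 1538) - 872)*(-3503 + 3954) = ((1197 + 1538) - 872)*451 = (2735 - 872)*451 = 1863*451 = 840213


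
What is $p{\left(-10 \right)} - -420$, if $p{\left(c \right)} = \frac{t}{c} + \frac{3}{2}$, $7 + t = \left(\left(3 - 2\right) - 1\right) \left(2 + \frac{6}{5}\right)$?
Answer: $\frac{2111}{5} \approx 422.2$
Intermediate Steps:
$t = -7$ ($t = -7 + \left(\left(3 - 2\right) - 1\right) \left(2 + \frac{6}{5}\right) = -7 + \left(1 - 1\right) \left(2 + 6 \cdot \frac{1}{5}\right) = -7 + 0 \left(2 + \frac{6}{5}\right) = -7 + 0 \cdot \frac{16}{5} = -7 + 0 = -7$)
$p{\left(c \right)} = \frac{3}{2} - \frac{7}{c}$ ($p{\left(c \right)} = - \frac{7}{c} + \frac{3}{2} = \frac{3}{2} - \frac{7}{c}$)
$p{\left(-10 \right)} - -420 = \left(\frac{3}{2} - \frac{7}{-10}\right) - -420 = \left(\frac{3}{2} - - \frac{7}{10}\right) + 420 = \left(\frac{3}{2} + \frac{7}{10}\right) + 420 = \frac{11}{5} + 420 = \frac{2111}{5}$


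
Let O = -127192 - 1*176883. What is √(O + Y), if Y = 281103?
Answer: 2*I*√5743 ≈ 151.57*I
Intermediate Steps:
O = -304075 (O = -127192 - 176883 = -304075)
√(O + Y) = √(-304075 + 281103) = √(-22972) = 2*I*√5743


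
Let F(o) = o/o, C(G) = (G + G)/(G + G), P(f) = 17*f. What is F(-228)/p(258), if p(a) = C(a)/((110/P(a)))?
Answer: 55/2193 ≈ 0.025080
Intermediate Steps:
C(G) = 1 (C(G) = (2*G)/((2*G)) = (2*G)*(1/(2*G)) = 1)
F(o) = 1
p(a) = 17*a/110 (p(a) = 1/(110/((17*a))) = 1/(110*(1/(17*a))) = 1/(110/(17*a)) = 1*(17*a/110) = 17*a/110)
F(-228)/p(258) = 1/((17/110)*258) = 1/(2193/55) = 1*(55/2193) = 55/2193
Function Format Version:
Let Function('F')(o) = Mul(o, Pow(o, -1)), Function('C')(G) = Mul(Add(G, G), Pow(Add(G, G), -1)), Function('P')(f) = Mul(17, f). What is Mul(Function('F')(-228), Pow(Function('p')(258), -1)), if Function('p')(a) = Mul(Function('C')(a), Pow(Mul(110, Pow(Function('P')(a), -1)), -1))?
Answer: Rational(55, 2193) ≈ 0.025080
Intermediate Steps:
Function('C')(G) = 1 (Function('C')(G) = Mul(Mul(2, G), Pow(Mul(2, G), -1)) = Mul(Mul(2, G), Mul(Rational(1, 2), Pow(G, -1))) = 1)
Function('F')(o) = 1
Function('p')(a) = Mul(Rational(17, 110), a) (Function('p')(a) = Mul(1, Pow(Mul(110, Pow(Mul(17, a), -1)), -1)) = Mul(1, Pow(Mul(110, Mul(Rational(1, 17), Pow(a, -1))), -1)) = Mul(1, Pow(Mul(Rational(110, 17), Pow(a, -1)), -1)) = Mul(1, Mul(Rational(17, 110), a)) = Mul(Rational(17, 110), a))
Mul(Function('F')(-228), Pow(Function('p')(258), -1)) = Mul(1, Pow(Mul(Rational(17, 110), 258), -1)) = Mul(1, Pow(Rational(2193, 55), -1)) = Mul(1, Rational(55, 2193)) = Rational(55, 2193)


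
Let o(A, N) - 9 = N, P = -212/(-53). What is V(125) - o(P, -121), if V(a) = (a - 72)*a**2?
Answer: 828237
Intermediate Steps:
P = 4 (P = -212*(-1/53) = 4)
o(A, N) = 9 + N
V(a) = a**2*(-72 + a) (V(a) = (-72 + a)*a**2 = a**2*(-72 + a))
V(125) - o(P, -121) = 125**2*(-72 + 125) - (9 - 121) = 15625*53 - 1*(-112) = 828125 + 112 = 828237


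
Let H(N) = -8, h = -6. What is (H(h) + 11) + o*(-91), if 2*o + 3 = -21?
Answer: 1095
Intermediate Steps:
o = -12 (o = -3/2 + (½)*(-21) = -3/2 - 21/2 = -12)
(H(h) + 11) + o*(-91) = (-8 + 11) - 12*(-91) = 3 + 1092 = 1095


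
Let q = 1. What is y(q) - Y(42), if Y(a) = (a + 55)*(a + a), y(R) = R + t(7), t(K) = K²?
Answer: -8098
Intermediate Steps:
y(R) = 49 + R (y(R) = R + 7² = R + 49 = 49 + R)
Y(a) = 2*a*(55 + a) (Y(a) = (55 + a)*(2*a) = 2*a*(55 + a))
y(q) - Y(42) = (49 + 1) - 2*42*(55 + 42) = 50 - 2*42*97 = 50 - 1*8148 = 50 - 8148 = -8098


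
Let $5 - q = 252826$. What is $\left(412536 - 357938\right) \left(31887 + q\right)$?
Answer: $-12062554532$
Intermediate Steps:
$q = -252821$ ($q = 5 - 252826 = -252821$)
$\left(412536 - 357938\right) \left(31887 + q\right) = \left(412536 - 357938\right) \left(31887 - 252821\right) = 54598 \left(-220934\right) = -12062554532$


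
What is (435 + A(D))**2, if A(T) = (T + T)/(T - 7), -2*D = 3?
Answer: 54774801/289 ≈ 1.8953e+5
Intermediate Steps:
D = -3/2 (D = -1/2*3 = -3/2 ≈ -1.5000)
A(T) = 2*T/(-7 + T) (A(T) = (2*T)/(-7 + T) = 2*T/(-7 + T))
(435 + A(D))**2 = (435 + 2*(-3/2)/(-7 - 3/2))**2 = (435 + 2*(-3/2)/(-17/2))**2 = (435 + 2*(-3/2)*(-2/17))**2 = (435 + 6/17)**2 = (7401/17)**2 = 54774801/289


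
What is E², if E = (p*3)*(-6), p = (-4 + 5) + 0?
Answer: 324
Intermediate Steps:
p = 1 (p = 1 + 0 = 1)
E = -18 (E = (1*3)*(-6) = 3*(-6) = -18)
E² = (-18)² = 324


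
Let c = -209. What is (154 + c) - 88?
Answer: -143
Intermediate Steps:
(154 + c) - 88 = (154 - 209) - 88 = -55 - 88 = -143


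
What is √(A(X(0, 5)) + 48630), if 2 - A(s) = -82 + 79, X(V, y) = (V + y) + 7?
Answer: √48635 ≈ 220.53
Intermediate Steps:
X(V, y) = 7 + V + y
A(s) = 5 (A(s) = 2 - (-82 + 79) = 2 - 1*(-3) = 2 + 3 = 5)
√(A(X(0, 5)) + 48630) = √(5 + 48630) = √48635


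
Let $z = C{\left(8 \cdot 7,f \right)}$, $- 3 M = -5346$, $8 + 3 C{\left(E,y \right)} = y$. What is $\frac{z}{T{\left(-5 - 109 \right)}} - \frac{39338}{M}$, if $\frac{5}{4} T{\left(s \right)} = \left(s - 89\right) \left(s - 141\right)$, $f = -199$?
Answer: $- \frac{271531369}{12299364} \approx -22.077$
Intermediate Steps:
$C{\left(E,y \right)} = - \frac{8}{3} + \frac{y}{3}$
$M = 1782$ ($M = \left(- \frac{1}{3}\right) \left(-5346\right) = 1782$)
$T{\left(s \right)} = \frac{4 \left(-141 + s\right) \left(-89 + s\right)}{5}$ ($T{\left(s \right)} = \frac{4 \left(s - 89\right) \left(s - 141\right)}{5} = \frac{4 \left(-89 + s\right) \left(-141 + s\right)}{5} = \frac{4 \left(-141 + s\right) \left(-89 + s\right)}{5}$)
$z = -69$ ($z = - \frac{8}{3} + \frac{1}{3} \left(-199\right) = - \frac{8}{3} - \frac{199}{3} = -69$)
$\frac{z}{T{\left(-5 - 109 \right)}} - \frac{39338}{M} = - \frac{69}{\frac{50196}{5} - 184 \left(-5 - 109\right) + \frac{4 \left(-5 - 109\right)^{2}}{5}} - \frac{39338}{1782} = - \frac{69}{\frac{50196}{5} - 184 \left(-5 - 109\right) + \frac{4 \left(-5 - 109\right)^{2}}{5}} - \frac{19669}{891} = - \frac{69}{\frac{50196}{5} - -20976 + \frac{4 \left(-114\right)^{2}}{5}} - \frac{19669}{891} = - \frac{69}{\frac{50196}{5} + 20976 + \frac{4}{5} \cdot 12996} - \frac{19669}{891} = - \frac{69}{\frac{50196}{5} + 20976 + \frac{51984}{5}} - \frac{19669}{891} = - \frac{69}{41412} - \frac{19669}{891} = \left(-69\right) \frac{1}{41412} - \frac{19669}{891} = - \frac{23}{13804} - \frac{19669}{891} = - \frac{271531369}{12299364}$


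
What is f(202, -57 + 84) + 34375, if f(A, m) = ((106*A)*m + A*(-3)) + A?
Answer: 612095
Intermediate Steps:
f(A, m) = -2*A + 106*A*m (f(A, m) = (106*A*m - 3*A) + A = (-3*A + 106*A*m) + A = -2*A + 106*A*m)
f(202, -57 + 84) + 34375 = 2*202*(-1 + 53*(-57 + 84)) + 34375 = 2*202*(-1 + 53*27) + 34375 = 2*202*(-1 + 1431) + 34375 = 2*202*1430 + 34375 = 577720 + 34375 = 612095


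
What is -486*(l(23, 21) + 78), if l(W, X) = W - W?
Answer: -37908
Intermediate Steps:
l(W, X) = 0
-486*(l(23, 21) + 78) = -486*(0 + 78) = -486*78 = -37908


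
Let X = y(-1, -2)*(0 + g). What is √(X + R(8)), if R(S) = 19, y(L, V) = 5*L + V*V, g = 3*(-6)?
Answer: √37 ≈ 6.0828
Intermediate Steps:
g = -18
y(L, V) = V² + 5*L (y(L, V) = 5*L + V² = V² + 5*L)
X = 18 (X = ((-2)² + 5*(-1))*(0 - 18) = (4 - 5)*(-18) = -1*(-18) = 18)
√(X + R(8)) = √(18 + 19) = √37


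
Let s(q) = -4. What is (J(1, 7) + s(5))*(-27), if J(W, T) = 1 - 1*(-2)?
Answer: 27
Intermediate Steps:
J(W, T) = 3 (J(W, T) = 1 + 2 = 3)
(J(1, 7) + s(5))*(-27) = (3 - 4)*(-27) = -1*(-27) = 27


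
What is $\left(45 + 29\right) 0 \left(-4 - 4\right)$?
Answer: $0$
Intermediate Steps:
$\left(45 + 29\right) 0 \left(-4 - 4\right) = 74 \cdot 0 \left(-8\right) = 74 \cdot 0 = 0$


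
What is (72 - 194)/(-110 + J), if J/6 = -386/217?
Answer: 13237/13093 ≈ 1.0110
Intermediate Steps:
J = -2316/217 (J = 6*(-386/217) = -2316/217 ≈ -10.673)
(72 - 194)/(-110 + J) = (72 - 194)/(-110 - 2316/217) = -122/(-26186/217) = -122*(-217/26186) = 13237/13093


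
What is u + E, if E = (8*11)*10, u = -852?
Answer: 28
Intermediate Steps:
E = 880 (E = 88*10 = 880)
u + E = -852 + 880 = 28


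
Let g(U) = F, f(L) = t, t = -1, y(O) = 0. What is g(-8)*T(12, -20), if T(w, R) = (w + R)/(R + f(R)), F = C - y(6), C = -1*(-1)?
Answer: 8/21 ≈ 0.38095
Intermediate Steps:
C = 1
f(L) = -1
F = 1 (F = 1 - 1*0 = 1 + 0 = 1)
T(w, R) = (R + w)/(-1 + R) (T(w, R) = (w + R)/(R - 1) = (R + w)/(-1 + R))
g(U) = 1
g(-8)*T(12, -20) = 1*((-20 + 12)/(-1 - 20)) = 1*(-8/(-21)) = 1*(-1/21*(-8)) = 1*(8/21) = 8/21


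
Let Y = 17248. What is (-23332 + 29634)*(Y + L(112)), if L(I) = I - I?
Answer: 108696896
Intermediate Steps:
L(I) = 0
(-23332 + 29634)*(Y + L(112)) = (-23332 + 29634)*(17248 + 0) = 6302*17248 = 108696896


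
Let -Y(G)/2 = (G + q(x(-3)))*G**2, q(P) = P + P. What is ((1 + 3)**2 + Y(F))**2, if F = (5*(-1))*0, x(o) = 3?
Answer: 256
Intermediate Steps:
F = 0 (F = -5*0 = 0)
q(P) = 2*P
Y(G) = -2*G**2*(6 + G) (Y(G) = -2*(G + 2*3)*G**2 = -2*(G + 6)*G**2 = -2*(6 + G)*G**2 = -2*G**2*(6 + G))
((1 + 3)**2 + Y(F))**2 = ((1 + 3)**2 + 2*0**2*(-6 - 1*0))**2 = (4**2 + 2*0*(-6 + 0))**2 = (16 + 2*0*(-6))**2 = (16 + 0)**2 = 16**2 = 256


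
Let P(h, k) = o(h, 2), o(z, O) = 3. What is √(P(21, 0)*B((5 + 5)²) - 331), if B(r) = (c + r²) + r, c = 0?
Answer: √29969 ≈ 173.12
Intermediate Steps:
P(h, k) = 3
B(r) = r + r² (B(r) = (0 + r²) + r = r² + r = r + r²)
√(P(21, 0)*B((5 + 5)²) - 331) = √(3*((5 + 5)²*(1 + (5 + 5)²)) - 331) = √(3*(10²*(1 + 10²)) - 331) = √(3*(100*(1 + 100)) - 331) = √(3*(100*101) - 331) = √(3*10100 - 331) = √(30300 - 331) = √29969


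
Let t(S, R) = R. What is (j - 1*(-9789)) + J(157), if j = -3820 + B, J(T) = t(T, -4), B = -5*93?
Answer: 5500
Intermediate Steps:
B = -465
J(T) = -4
j = -4285 (j = -3820 - 465 = -4285)
(j - 1*(-9789)) + J(157) = (-4285 - 1*(-9789)) - 4 = (-4285 + 9789) - 4 = 5504 - 4 = 5500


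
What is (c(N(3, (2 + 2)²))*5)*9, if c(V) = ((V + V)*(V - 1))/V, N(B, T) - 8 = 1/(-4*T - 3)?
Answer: 42120/67 ≈ 628.66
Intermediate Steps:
N(B, T) = 8 + 1/(-3 - 4*T) (N(B, T) = 8 + 1/(-4*T - 3) = 8 + 1/(-3 - 4*T))
c(V) = -2 + 2*V (c(V) = ((2*V)*(-1 + V))/V = (2*V*(-1 + V))/V = -2 + 2*V)
(c(N(3, (2 + 2)²))*5)*9 = ((-2 + 2*((23 + 32*(2 + 2)²)/(3 + 4*(2 + 2)²)))*5)*9 = ((-2 + 2*((23 + 32*4²)/(3 + 4*4²)))*5)*9 = ((-2 + 2*((23 + 32*16)/(3 + 4*16)))*5)*9 = ((-2 + 2*((23 + 512)/(3 + 64)))*5)*9 = ((-2 + 2*(535/67))*5)*9 = ((-2 + 1070/67)*5)*9 = ((936/67)*5)*9 = (4680/67)*9 = 42120/67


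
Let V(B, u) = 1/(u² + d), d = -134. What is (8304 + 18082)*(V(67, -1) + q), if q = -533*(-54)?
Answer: 101005739930/133 ≈ 7.5944e+8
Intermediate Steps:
q = 28782
V(B, u) = 1/(-134 + u²) (V(B, u) = 1/(u² - 134) = 1/(-134 + u²))
(8304 + 18082)*(V(67, -1) + q) = (8304 + 18082)*(1/(-134 + (-1)²) + 28782) = 26386*(1/(-134 + 1) + 28782) = 26386*(1/(-133) + 28782) = 26386*(-1/133 + 28782) = 26386*(3828005/133) = 101005739930/133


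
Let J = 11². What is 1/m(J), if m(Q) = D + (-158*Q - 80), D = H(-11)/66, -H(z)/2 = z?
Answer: -3/57593 ≈ -5.2090e-5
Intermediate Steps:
H(z) = -2*z
D = ⅓ (D = -2*(-11)/66 = 22*(1/66) = ⅓ ≈ 0.33333)
J = 121
m(Q) = -239/3 - 158*Q (m(Q) = ⅓ + (-158*Q - 80) = ⅓ + (-80 - 158*Q) = -239/3 - 158*Q)
1/m(J) = 1/(-239/3 - 158*121) = 1/(-239/3 - 19118) = 1/(-57593/3) = -3/57593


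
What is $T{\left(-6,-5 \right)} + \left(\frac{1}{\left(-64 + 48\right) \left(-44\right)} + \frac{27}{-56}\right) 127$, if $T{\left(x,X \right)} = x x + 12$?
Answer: $- \frac{64319}{4928} \approx -13.052$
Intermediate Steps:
$T{\left(x,X \right)} = 12 + x^{2}$ ($T{\left(x,X \right)} = x^{2} + 12 = 12 + x^{2}$)
$T{\left(-6,-5 \right)} + \left(\frac{1}{\left(-64 + 48\right) \left(-44\right)} + \frac{27}{-56}\right) 127 = \left(12 + \left(-6\right)^{2}\right) + \left(\frac{1}{\left(-64 + 48\right) \left(-44\right)} + \frac{27}{-56}\right) 127 = \left(12 + 36\right) + \left(\frac{1}{-16} \left(- \frac{1}{44}\right) + 27 \left(- \frac{1}{56}\right)\right) 127 = 48 + \left(\left(- \frac{1}{16}\right) \left(- \frac{1}{44}\right) - \frac{27}{56}\right) 127 = 48 + \left(\frac{1}{704} - \frac{27}{56}\right) 127 = 48 - \frac{300863}{4928} = - \frac{64319}{4928}$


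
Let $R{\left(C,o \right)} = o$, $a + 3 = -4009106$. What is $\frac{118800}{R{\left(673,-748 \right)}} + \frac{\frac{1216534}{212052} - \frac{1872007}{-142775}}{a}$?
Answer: $- \frac{163861221193630241819}{1031718769567513950} \approx -158.82$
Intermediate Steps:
$a = -4009109$ ($a = -3 - 4009106 = -4009109$)
$\frac{118800}{R{\left(673,-748 \right)}} + \frac{\frac{1216534}{212052} - \frac{1872007}{-142775}}{a} = \frac{118800}{-748} + \frac{\frac{1216534}{212052} - \frac{1872007}{-142775}}{-4009109} = 118800 \left(- \frac{1}{748}\right) + \left(1216534 \cdot \frac{1}{212052} - - \frac{1872007}{142775}\right) \left(- \frac{1}{4009109}\right) = - \frac{2700}{17} + \left(\frac{608267}{106026} + \frac{1872007}{142775}\right) \left(- \frac{1}{4009109}\right) = - \frac{2700}{17} + \frac{285326735107}{15137862150} \left(- \frac{1}{4009109}\right) = - \frac{2700}{17} - \frac{285326735107}{60689339386324350} = - \frac{163861221193630241819}{1031718769567513950}$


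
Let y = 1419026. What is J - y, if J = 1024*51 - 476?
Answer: -1367278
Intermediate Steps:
J = 51748 (J = 52224 - 476 = 51748)
J - y = 51748 - 1*1419026 = 51748 - 1419026 = -1367278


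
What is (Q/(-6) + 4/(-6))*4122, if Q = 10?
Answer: -9618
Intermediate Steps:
(Q/(-6) + 4/(-6))*4122 = (10/(-6) + 4/(-6))*4122 = (10*(-⅙) + 4*(-⅙))*4122 = (-5/3 - ⅔)*4122 = -7/3*4122 = -9618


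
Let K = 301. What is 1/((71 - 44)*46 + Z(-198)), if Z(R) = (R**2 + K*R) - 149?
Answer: -1/19301 ≈ -5.1811e-5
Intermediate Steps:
Z(R) = -149 + R**2 + 301*R (Z(R) = (R**2 + 301*R) - 149 = -149 + R**2 + 301*R)
1/((71 - 44)*46 + Z(-198)) = 1/((71 - 44)*46 + (-149 + (-198)**2 + 301*(-198))) = 1/(27*46 + (-149 + 39204 - 59598)) = 1/(1242 - 20543) = 1/(-19301) = -1/19301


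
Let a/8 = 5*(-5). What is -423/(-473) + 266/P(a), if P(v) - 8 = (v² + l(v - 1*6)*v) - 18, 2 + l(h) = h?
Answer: 17319194/19296035 ≈ 0.89755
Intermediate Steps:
a = -200 (a = 8*(5*(-5)) = 8*(-25) = -200)
l(h) = -2 + h
P(v) = -10 + v² + v*(-8 + v) (P(v) = 8 + ((v² + (-2 + (v - 1*6))*v) - 18) = 8 + ((v² + (-2 + (v - 6))*v) - 18) = 8 + ((v² + (-2 + (-6 + v))*v) - 18) = 8 + ((v² + (-8 + v)*v) - 18) = 8 + ((v² + v*(-8 + v)) - 18) = 8 + (-18 + v² + v*(-8 + v)) = -10 + v² + v*(-8 + v))
-423/(-473) + 266/P(a) = -423/(-473) + 266/(-10 + (-200)² - 200*(-8 - 200)) = -423*(-1/473) + 266/(-10 + 40000 - 200*(-208)) = 423/473 + 266/(-10 + 40000 + 41600) = 423/473 + 266/81590 = 423/473 + 266*(1/81590) = 423/473 + 133/40795 = 17319194/19296035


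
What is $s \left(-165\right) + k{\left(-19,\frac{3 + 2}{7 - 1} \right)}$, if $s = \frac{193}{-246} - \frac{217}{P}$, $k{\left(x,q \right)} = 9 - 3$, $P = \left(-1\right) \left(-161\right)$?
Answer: $\frac{674891}{1886} \approx 357.84$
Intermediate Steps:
$P = 161$
$k{\left(x,q \right)} = 6$
$s = - \frac{12065}{5658}$ ($s = \frac{193}{-246} - \frac{217}{161} = 193 \left(- \frac{1}{246}\right) - \frac{31}{23} = - \frac{193}{246} - \frac{31}{23} = - \frac{12065}{5658} \approx -2.1324$)
$s \left(-165\right) + k{\left(-19,\frac{3 + 2}{7 - 1} \right)} = \left(- \frac{12065}{5658}\right) \left(-165\right) + 6 = \frac{663575}{1886} + 6 = \frac{674891}{1886}$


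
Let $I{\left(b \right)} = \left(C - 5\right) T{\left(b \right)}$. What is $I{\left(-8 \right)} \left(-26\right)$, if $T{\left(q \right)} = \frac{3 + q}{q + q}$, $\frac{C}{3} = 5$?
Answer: $- \frac{325}{4} \approx -81.25$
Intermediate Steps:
$C = 15$ ($C = 3 \cdot 5 = 15$)
$T{\left(q \right)} = \frac{3 + q}{2 q}$
$I{\left(b \right)} = \frac{5 \left(3 + b\right)}{b}$ ($I{\left(b \right)} = \left(15 - 5\right) \frac{3 + b}{2 b} = 10 \frac{3 + b}{2 b} = \frac{5 \left(3 + b\right)}{b}$)
$I{\left(-8 \right)} \left(-26\right) = \left(5 + \frac{15}{-8}\right) \left(-26\right) = \left(5 + 15 \left(- \frac{1}{8}\right)\right) \left(-26\right) = \left(5 - \frac{15}{8}\right) \left(-26\right) = \frac{25}{8} \left(-26\right) = - \frac{325}{4}$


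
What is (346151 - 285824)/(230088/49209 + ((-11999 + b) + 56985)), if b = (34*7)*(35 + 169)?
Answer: 329847927/511460170 ≈ 0.64491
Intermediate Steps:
b = 48552 (b = 238*204 = 48552)
(346151 - 285824)/(230088/49209 + ((-11999 + b) + 56985)) = (346151 - 285824)/(230088/49209 + ((-11999 + 48552) + 56985)) = 60327/(230088*(1/49209) + (36553 + 56985)) = 60327/(76696/16403 + 93538) = 60327/(1534380510/16403) = 60327*(16403/1534380510) = 329847927/511460170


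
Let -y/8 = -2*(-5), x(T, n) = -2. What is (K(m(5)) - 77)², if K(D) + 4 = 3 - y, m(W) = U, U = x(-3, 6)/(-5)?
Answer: 4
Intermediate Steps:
y = -80 (y = -(-16)*(-5) = -8*10 = -80)
U = ⅖ (U = -2/(-5) = -2*(-⅕) = ⅖ ≈ 0.40000)
m(W) = ⅖
K(D) = 79 (K(D) = -4 + (3 - 1*(-80)) = -4 + (3 + 80) = -4 + 83 = 79)
(K(m(5)) - 77)² = (79 - 77)² = 2² = 4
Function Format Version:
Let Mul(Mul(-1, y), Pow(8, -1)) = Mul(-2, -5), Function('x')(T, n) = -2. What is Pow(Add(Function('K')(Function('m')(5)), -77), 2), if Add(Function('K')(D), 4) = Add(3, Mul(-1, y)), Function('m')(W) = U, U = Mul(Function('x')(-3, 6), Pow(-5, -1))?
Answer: 4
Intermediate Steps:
y = -80 (y = Mul(-8, Mul(-2, -5)) = Mul(-8, 10) = -80)
U = Rational(2, 5) (U = Mul(-2, Pow(-5, -1)) = Mul(-2, Rational(-1, 5)) = Rational(2, 5) ≈ 0.40000)
Function('m')(W) = Rational(2, 5)
Function('K')(D) = 79 (Function('K')(D) = Add(-4, Add(3, Mul(-1, -80))) = Add(-4, Add(3, 80)) = Add(-4, 83) = 79)
Pow(Add(Function('K')(Function('m')(5)), -77), 2) = Pow(Add(79, -77), 2) = Pow(2, 2) = 4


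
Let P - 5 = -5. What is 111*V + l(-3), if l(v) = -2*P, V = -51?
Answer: -5661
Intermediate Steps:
P = 0 (P = 5 - 5 = 0)
l(v) = 0 (l(v) = -2*0 = 0)
111*V + l(-3) = 111*(-51) + 0 = -5661 + 0 = -5661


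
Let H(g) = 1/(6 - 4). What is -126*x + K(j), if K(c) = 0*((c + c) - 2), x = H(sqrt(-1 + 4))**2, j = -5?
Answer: -63/2 ≈ -31.500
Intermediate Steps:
H(g) = 1/2
x = 1/4 (x = (1/2)**2 = 1/4 ≈ 0.25000)
K(c) = 0 (K(c) = 0*(2*c - 2) = 0*(-2 + 2*c) = 0)
-126*x + K(j) = -126*1/4 + 0 = -63/2 + 0 = -63/2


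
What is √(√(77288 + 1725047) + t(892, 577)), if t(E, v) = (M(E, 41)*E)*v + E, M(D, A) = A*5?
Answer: √(105511112 + √1802335) ≈ 10272.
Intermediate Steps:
M(D, A) = 5*A
t(E, v) = E + 205*E*v (t(E, v) = ((5*41)*E)*v + E = (205*E)*v + E = 205*E*v + E = E + 205*E*v)
√(√(77288 + 1725047) + t(892, 577)) = √(√(77288 + 1725047) + 892*(1 + 205*577)) = √(√1802335 + 892*(1 + 118285)) = √(√1802335 + 892*118286) = √(√1802335 + 105511112) = √(105511112 + √1802335)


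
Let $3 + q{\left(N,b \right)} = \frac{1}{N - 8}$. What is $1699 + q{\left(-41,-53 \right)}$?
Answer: $\frac{83103}{49} \approx 1696.0$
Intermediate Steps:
$q{\left(N,b \right)} = -3 + \frac{1}{-8 + N}$ ($q{\left(N,b \right)} = -3 + \frac{1}{N - 8} = -3 + \frac{1}{-8 + N}$)
$1699 + q{\left(-41,-53 \right)} = 1699 + \frac{25 - -123}{-8 - 41} = 1699 + \frac{25 + 123}{-49} = 1699 - \frac{148}{49} = \frac{83103}{49}$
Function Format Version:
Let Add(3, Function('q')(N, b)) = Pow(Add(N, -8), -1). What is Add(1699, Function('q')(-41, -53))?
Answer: Rational(83103, 49) ≈ 1696.0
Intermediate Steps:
Function('q')(N, b) = Add(-3, Pow(Add(-8, N), -1)) (Function('q')(N, b) = Add(-3, Pow(Add(N, -8), -1)) = Add(-3, Pow(Add(-8, N), -1)))
Add(1699, Function('q')(-41, -53)) = Add(1699, Mul(Pow(Add(-8, -41), -1), Add(25, Mul(-3, -41)))) = Add(1699, Mul(Pow(-49, -1), Add(25, 123))) = Add(1699, Mul(Rational(-1, 49), 148)) = Add(1699, Rational(-148, 49)) = Rational(83103, 49)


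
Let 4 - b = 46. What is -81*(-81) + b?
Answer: 6519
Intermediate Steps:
b = -42 (b = 4 - 1*46 = 4 - 46 = -42)
-81*(-81) + b = -81*(-81) - 42 = 6561 - 42 = 6519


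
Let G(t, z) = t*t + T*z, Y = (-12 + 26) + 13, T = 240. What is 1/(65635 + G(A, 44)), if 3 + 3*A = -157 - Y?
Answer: 9/720724 ≈ 1.2487e-5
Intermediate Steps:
Y = 27 (Y = 14 + 13 = 27)
A = -187/3 (A = -1 + (-157 - 1*27)/3 = -1 + (-157 - 27)/3 = -1 + (⅓)*(-184) = -1 - 184/3 = -187/3 ≈ -62.333)
G(t, z) = t² + 240*z (G(t, z) = t*t + 240*z = t² + 240*z)
1/(65635 + G(A, 44)) = 1/(65635 + ((-187/3)² + 240*44)) = 1/(65635 + (34969/9 + 10560)) = 1/(65635 + 130009/9) = 1/(720724/9) = 9/720724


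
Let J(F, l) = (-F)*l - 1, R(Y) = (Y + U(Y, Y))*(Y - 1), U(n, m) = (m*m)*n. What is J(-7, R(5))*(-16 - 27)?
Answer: -156477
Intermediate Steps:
U(n, m) = n*m² (U(n, m) = m²*n = n*m²)
R(Y) = (-1 + Y)*(Y + Y³) (R(Y) = (Y + Y*Y²)*(Y - 1) = (Y + Y³)*(-1 + Y) = (-1 + Y)*(Y + Y³))
J(F, l) = -1 - F*l (J(F, l) = -F*l - 1 = -1 - F*l)
J(-7, R(5))*(-16 - 27) = (-1 - 1*(-7)*5*(-1 + 5 + 5³ - 1*5²))*(-16 - 27) = (-1 - 1*(-7)*5*(-1 + 5 + 125 - 1*25))*(-43) = (-1 - 1*(-7)*5*(-1 + 5 + 125 - 25))*(-43) = (-1 - 1*(-7)*5*104)*(-43) = (-1 - 1*(-7)*520)*(-43) = (-1 + 3640)*(-43) = 3639*(-43) = -156477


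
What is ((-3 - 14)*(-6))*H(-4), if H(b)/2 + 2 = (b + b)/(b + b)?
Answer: -204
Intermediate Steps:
H(b) = -2 (H(b) = -4 + 2*((b + b)/(b + b)) = -4 + 2*((2*b)/((2*b))) = -4 + 2*((2*b)*(1/(2*b))) = -4 + 2*1 = -4 + 2 = -2)
((-3 - 14)*(-6))*H(-4) = ((-3 - 14)*(-6))*(-2) = -17*(-6)*(-2) = 102*(-2) = -204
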